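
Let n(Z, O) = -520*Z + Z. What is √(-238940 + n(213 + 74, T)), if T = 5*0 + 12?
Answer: I*√387893 ≈ 622.81*I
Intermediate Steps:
T = 12 (T = 0 + 12 = 12)
n(Z, O) = -519*Z
√(-238940 + n(213 + 74, T)) = √(-238940 - 519*(213 + 74)) = √(-238940 - 519*287) = √(-238940 - 148953) = √(-387893) = I*√387893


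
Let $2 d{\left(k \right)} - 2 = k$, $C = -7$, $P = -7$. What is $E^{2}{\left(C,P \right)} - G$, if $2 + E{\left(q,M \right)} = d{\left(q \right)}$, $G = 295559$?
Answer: $- \frac{1182155}{4} \approx -2.9554 \cdot 10^{5}$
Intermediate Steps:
$d{\left(k \right)} = 1 + \frac{k}{2}$
$E{\left(q,M \right)} = -1 + \frac{q}{2}$ ($E{\left(q,M \right)} = -2 + \left(1 + \frac{q}{2}\right) = -1 + \frac{q}{2}$)
$E^{2}{\left(C,P \right)} - G = \left(-1 + \frac{1}{2} \left(-7\right)\right)^{2} - 295559 = \left(-1 - \frac{7}{2}\right)^{2} - 295559 = \left(- \frac{9}{2}\right)^{2} - 295559 = \frac{81}{4} - 295559 = - \frac{1182155}{4}$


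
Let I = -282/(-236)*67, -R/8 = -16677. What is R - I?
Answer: 15733641/118 ≈ 1.3334e+5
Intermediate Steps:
R = 133416 (R = -8*(-16677) = 133416)
I = 9447/118 (I = -282*(-1/236)*67 = (141/118)*67 = 9447/118 ≈ 80.059)
R - I = 133416 - 1*9447/118 = 133416 - 9447/118 = 15733641/118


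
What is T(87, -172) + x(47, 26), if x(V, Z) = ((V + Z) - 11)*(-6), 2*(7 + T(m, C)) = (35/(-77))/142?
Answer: -1184001/3124 ≈ -379.00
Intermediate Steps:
T(m, C) = -21873/3124 (T(m, C) = -7 + ((35/(-77))/142)/2 = -7 + ((35*(-1/77))*(1/142))/2 = -7 + (-5/11*1/142)/2 = -7 + (1/2)*(-5/1562) = -7 - 5/3124 = -21873/3124)
x(V, Z) = 66 - 6*V - 6*Z (x(V, Z) = (-11 + V + Z)*(-6) = 66 - 6*V - 6*Z)
T(87, -172) + x(47, 26) = -21873/3124 + (66 - 6*47 - 6*26) = -21873/3124 + (66 - 282 - 156) = -21873/3124 - 372 = -1184001/3124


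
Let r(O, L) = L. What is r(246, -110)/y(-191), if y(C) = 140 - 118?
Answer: -5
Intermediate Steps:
y(C) = 22
r(246, -110)/y(-191) = -110/22 = -110*1/22 = -5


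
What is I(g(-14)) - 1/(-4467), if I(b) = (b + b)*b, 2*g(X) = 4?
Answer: 35737/4467 ≈ 8.0002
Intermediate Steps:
g(X) = 2 (g(X) = (½)*4 = 2)
I(b) = 2*b² (I(b) = (2*b)*b = 2*b²)
I(g(-14)) - 1/(-4467) = 2*2² - 1/(-4467) = 2*4 - 1*(-1/4467) = 8 + 1/4467 = 35737/4467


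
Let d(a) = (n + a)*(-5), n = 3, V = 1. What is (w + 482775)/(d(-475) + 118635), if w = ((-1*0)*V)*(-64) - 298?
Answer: 482477/120995 ≈ 3.9876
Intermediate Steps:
w = -298 (w = (-1*0*1)*(-64) - 298 = (0*1)*(-64) - 298 = 0*(-64) - 298 = 0 - 298 = -298)
d(a) = -15 - 5*a (d(a) = (3 + a)*(-5) = -15 - 5*a)
(w + 482775)/(d(-475) + 118635) = (-298 + 482775)/((-15 - 5*(-475)) + 118635) = 482477/((-15 + 2375) + 118635) = 482477/(2360 + 118635) = 482477/120995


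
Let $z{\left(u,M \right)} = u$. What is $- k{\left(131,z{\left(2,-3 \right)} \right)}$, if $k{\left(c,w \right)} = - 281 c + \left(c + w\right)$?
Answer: $36678$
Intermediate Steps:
$k{\left(c,w \right)} = w - 280 c$
$- k{\left(131,z{\left(2,-3 \right)} \right)} = - (2 - 36680) = \left(-1\right) \left(-36678\right) = 36678$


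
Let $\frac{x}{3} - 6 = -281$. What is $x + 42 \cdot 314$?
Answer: $12363$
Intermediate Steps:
$x = -825$ ($x = 18 + 3 \left(-281\right) = 18 - 843 = -825$)
$x + 42 \cdot 314 = -825 + 42 \cdot 314 = -825 + 13188 = 12363$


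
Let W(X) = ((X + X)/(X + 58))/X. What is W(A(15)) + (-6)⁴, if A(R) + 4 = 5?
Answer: 76466/59 ≈ 1296.0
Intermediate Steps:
A(R) = 1 (A(R) = -4 + 5 = 1)
W(X) = 2/(58 + X) (W(X) = ((2*X)/(58 + X))/X = (2*X/(58 + X))/X = 2/(58 + X))
W(A(15)) + (-6)⁴ = 2/(58 + 1) + (-6)⁴ = 2/59 + 1296 = 76466/59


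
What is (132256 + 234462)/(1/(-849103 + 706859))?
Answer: -52163435192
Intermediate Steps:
(132256 + 234462)/(1/(-849103 + 706859)) = 366718/(1/(-142244)) = 366718/(-1/142244) = 366718*(-142244) = -52163435192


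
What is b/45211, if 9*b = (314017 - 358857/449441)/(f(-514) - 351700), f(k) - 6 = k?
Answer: -17641469455/8051346916625934 ≈ -2.1911e-6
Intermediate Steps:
f(k) = 6 + k
b = -17641469455/178083805194 (b = ((314017 - 358857/449441)/((6 - 514) - 351700))/9 = ((314017 - 358857*1/449441)/(-508 - 351700))/9 = ((314017 - 358857/449441)/(-352208))/9 = ((141131755640/449441)*(-1/352208))/9 = (1/9)*(-17641469455/19787089466) = -17641469455/178083805194 ≈ -0.099063)
b/45211 = -17641469455/178083805194/45211 = -17641469455/178083805194*1/45211 = -17641469455/8051346916625934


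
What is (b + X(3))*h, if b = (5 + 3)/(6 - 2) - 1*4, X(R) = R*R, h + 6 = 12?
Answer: 42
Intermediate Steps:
h = 6 (h = -6 + 12 = 6)
X(R) = R²
b = -2 (b = 8/4 - 4 = 8*(¼) - 4 = 2 - 4 = -2)
(b + X(3))*h = (-2 + 3²)*6 = (-2 + 9)*6 = 7*6 = 42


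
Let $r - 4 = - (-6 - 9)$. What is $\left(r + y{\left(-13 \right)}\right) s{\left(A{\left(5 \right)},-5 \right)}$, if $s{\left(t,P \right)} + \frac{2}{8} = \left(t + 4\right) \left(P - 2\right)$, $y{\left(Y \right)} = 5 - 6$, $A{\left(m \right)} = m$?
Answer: $- \frac{2277}{2} \approx -1138.5$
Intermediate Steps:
$y{\left(Y \right)} = -1$ ($y{\left(Y \right)} = 5 - 6 = -1$)
$s{\left(t,P \right)} = - \frac{1}{4} + \left(-2 + P\right) \left(4 + t\right)$ ($s{\left(t,P \right)} = - \frac{1}{4} + \left(t + 4\right) \left(P - 2\right) = - \frac{1}{4} + \left(4 + t\right) \left(-2 + P\right) = - \frac{1}{4} + \left(-2 + P\right) \left(4 + t\right)$)
$r = 19$ ($r = 4 - \left(-6 - 9\right) = 4 - -15 = 4 + 15 = 19$)
$\left(r + y{\left(-13 \right)}\right) s{\left(A{\left(5 \right)},-5 \right)} = \left(19 - 1\right) \left(- \frac{33}{4} - 10 + 4 \left(-5\right) - 25\right) = 18 \left(- \frac{33}{4} - 10 - 20 - 25\right) = 18 \left(- \frac{253}{4}\right) = - \frac{2277}{2}$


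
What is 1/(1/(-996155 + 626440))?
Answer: -369715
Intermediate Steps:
1/(1/(-996155 + 626440)) = 1/(1/(-369715)) = 1/(-1/369715) = -369715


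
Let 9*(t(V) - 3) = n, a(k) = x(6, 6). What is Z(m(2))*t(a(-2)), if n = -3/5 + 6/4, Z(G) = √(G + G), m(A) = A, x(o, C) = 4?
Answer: 31/5 ≈ 6.2000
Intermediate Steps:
a(k) = 4
Z(G) = √2*√G (Z(G) = √(2*G) = √2*√G)
n = 9/10 (n = -3*⅕ + 6*(¼) = -⅗ + 3/2 = 9/10 ≈ 0.90000)
t(V) = 31/10 (t(V) = 3 + (⅑)*(9/10) = 3 + ⅒ = 31/10)
Z(m(2))*t(a(-2)) = (√2*√2)*(31/10) = 2*(31/10) = 31/5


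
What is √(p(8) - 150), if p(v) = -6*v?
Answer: 3*I*√22 ≈ 14.071*I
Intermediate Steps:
√(p(8) - 150) = √(-6*8 - 150) = √(-48 - 150) = √(-198) = 3*I*√22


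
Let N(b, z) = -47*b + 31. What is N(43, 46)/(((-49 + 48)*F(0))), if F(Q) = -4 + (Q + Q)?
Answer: -995/2 ≈ -497.50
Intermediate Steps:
N(b, z) = 31 - 47*b
F(Q) = -4 + 2*Q
N(43, 46)/(((-49 + 48)*F(0))) = (31 - 47*43)/(((-49 + 48)*(-4 + 2*0))) = (31 - 2021)/((-(-4 + 0))) = -1990/((-1*(-4))) = -1990/4 = -1990*¼ = -995/2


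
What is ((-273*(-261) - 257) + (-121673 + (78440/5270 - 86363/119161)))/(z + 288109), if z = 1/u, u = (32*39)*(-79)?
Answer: -313672154315574912/1783788074208439369 ≈ -0.17585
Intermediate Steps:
u = -98592 (u = 1248*(-79) = -98592)
z = -1/98592 (z = 1/(-98592) = -1/98592 ≈ -1.0143e-5)
((-273*(-261) - 257) + (-121673 + (78440/5270 - 86363/119161)))/(z + 288109) = ((-273*(-261) - 257) + (-121673 + (78440/5270 - 86363/119161)))/(-1/98592 + 288109) = ((71253 - 257) + (-121673 + (78440*(1/5270) - 86363*1/119161)))/(28405242527/98592) = (70996 + (-121673 + (7844/527 - 86363/119161)))*(98592/28405242527) = (70996 + (-121673 + 889185583/62797847))*(98592/28405242527) = (70996 - 7639913252448/62797847)*(98592/28405242527) = -3181517306836/62797847*98592/28405242527 = -313672154315574912/1783788074208439369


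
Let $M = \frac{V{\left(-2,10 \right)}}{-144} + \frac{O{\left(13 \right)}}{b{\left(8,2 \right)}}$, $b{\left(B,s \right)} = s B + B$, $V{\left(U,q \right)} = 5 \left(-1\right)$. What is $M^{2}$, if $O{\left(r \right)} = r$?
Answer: $\frac{6889}{20736} \approx 0.33222$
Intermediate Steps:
$V{\left(U,q \right)} = -5$
$b{\left(B,s \right)} = B + B s$ ($b{\left(B,s \right)} = B s + B = B + B s$)
$M = \frac{83}{144}$ ($M = - \frac{5}{-144} + \frac{13}{8 \left(1 + 2\right)} = \left(-5\right) \left(- \frac{1}{144}\right) + \frac{13}{8 \cdot 3} = \frac{5}{144} + \frac{13}{24} = \frac{83}{144} \approx 0.57639$)
$M^{2} = \left(\frac{83}{144}\right)^{2} = \frac{6889}{20736}$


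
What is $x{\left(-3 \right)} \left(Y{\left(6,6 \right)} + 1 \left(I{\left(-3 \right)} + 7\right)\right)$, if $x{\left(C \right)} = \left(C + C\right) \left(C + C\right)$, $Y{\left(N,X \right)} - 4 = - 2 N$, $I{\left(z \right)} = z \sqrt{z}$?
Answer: $-36 - 108 i \sqrt{3} \approx -36.0 - 187.06 i$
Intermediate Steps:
$I{\left(z \right)} = z^{\frac{3}{2}}$
$Y{\left(N,X \right)} = 4 - 2 N$
$x{\left(C \right)} = 4 C^{2}$ ($x{\left(C \right)} = 2 C 2 C = 4 C^{2}$)
$x{\left(-3 \right)} \left(Y{\left(6,6 \right)} + 1 \left(I{\left(-3 \right)} + 7\right)\right) = 4 \left(-3\right)^{2} \left(\left(4 - 12\right) + 1 \left(\left(-3\right)^{\frac{3}{2}} + 7\right)\right) = 4 \cdot 9 \left(\left(4 - 12\right) + 1 \left(- 3 i \sqrt{3} + 7\right)\right) = 36 \left(-8 + 1 \left(7 - 3 i \sqrt{3}\right)\right) = 36 \left(-8 + \left(7 - 3 i \sqrt{3}\right)\right) = 36 \left(-1 - 3 i \sqrt{3}\right) = -36 - 108 i \sqrt{3}$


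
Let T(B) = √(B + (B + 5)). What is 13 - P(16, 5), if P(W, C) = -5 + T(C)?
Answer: 18 - √15 ≈ 14.127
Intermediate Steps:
T(B) = √(5 + 2*B) (T(B) = √(B + (5 + B)) = √(5 + 2*B))
P(W, C) = -5 + √(5 + 2*C)
13 - P(16, 5) = 13 - (-5 + √(5 + 2*5)) = 13 - (-5 + √(5 + 10)) = 13 - (-5 + √15) = 13 + (5 - √15) = 18 - √15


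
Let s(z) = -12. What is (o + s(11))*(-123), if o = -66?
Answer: 9594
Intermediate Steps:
(o + s(11))*(-123) = (-66 - 12)*(-123) = -78*(-123) = 9594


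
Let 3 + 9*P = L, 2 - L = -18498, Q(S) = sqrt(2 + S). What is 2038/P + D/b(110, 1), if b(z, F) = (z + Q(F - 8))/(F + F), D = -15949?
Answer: -12935974750/44781237 + 31898*I*sqrt(5)/12105 ≈ -288.87 + 5.8923*I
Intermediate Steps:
L = 18500 (L = 2 - 1*(-18498) = 2 + 18498 = 18500)
P = 18497/9 (P = -1/3 + (1/9)*18500 = -1/3 + 18500/9 = 18497/9 ≈ 2055.2)
b(z, F) = (z + sqrt(-6 + F))/(2*F) (b(z, F) = (z + sqrt(2 + (F - 8)))/(F + F) = (z + sqrt(2 + (-8 + F)))/((2*F)) = (z + sqrt(-6 + F))*(1/(2*F)) = (z + sqrt(-6 + F))/(2*F))
2038/P + D/b(110, 1) = 2038/(18497/9) - 15949*2/(110 + sqrt(-6 + 1)) = 2038*(9/18497) - 15949*2/(110 + sqrt(-5)) = 18342/18497 - 15949*2/(110 + I*sqrt(5)) = 18342/18497 - 15949/(55 + I*sqrt(5)/2)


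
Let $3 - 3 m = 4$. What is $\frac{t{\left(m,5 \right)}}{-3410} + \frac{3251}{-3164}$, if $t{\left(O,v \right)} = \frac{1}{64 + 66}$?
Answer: $- \frac{180146433}{175325150} \approx -1.0275$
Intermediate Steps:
$m = - \frac{1}{3}$ ($m = 1 - \frac{4}{3} = - \frac{1}{3} \approx -0.33333$)
$t{\left(O,v \right)} = \frac{1}{130}$
$\frac{t{\left(m,5 \right)}}{-3410} + \frac{3251}{-3164} = \frac{1}{130 \left(-3410\right)} + \frac{3251}{-3164} = \frac{1}{130} \left(- \frac{1}{3410}\right) + 3251 \left(- \frac{1}{3164}\right) = - \frac{1}{443300} - \frac{3251}{3164} = - \frac{180146433}{175325150}$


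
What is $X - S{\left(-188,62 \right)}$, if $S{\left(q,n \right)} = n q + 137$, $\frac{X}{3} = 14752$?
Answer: $55775$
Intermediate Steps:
$X = 44256$ ($X = 3 \cdot 14752 = 44256$)
$S{\left(q,n \right)} = 137 + n q$
$X - S{\left(-188,62 \right)} = 44256 - \left(137 + 62 \left(-188\right)\right) = 44256 - \left(137 - 11656\right) = 44256 - -11519 = 44256 + 11519 = 55775$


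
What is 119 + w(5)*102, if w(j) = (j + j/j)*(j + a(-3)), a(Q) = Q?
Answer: 1343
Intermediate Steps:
w(j) = (1 + j)*(-3 + j) (w(j) = (j + j/j)*(j - 3) = (j + 1)*(-3 + j) = (1 + j)*(-3 + j))
119 + w(5)*102 = 119 + (-3 + 5² - 2*5)*102 = 119 + (-3 + 25 - 10)*102 = 119 + 12*102 = 119 + 1224 = 1343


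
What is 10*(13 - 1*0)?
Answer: 130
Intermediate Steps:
10*(13 - 1*0) = 10*(13 + 0) = 10*13 = 130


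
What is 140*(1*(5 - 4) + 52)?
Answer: 7420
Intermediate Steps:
140*(1*(5 - 4) + 52) = 140*(1*1 + 52) = 140*(1 + 52) = 140*53 = 7420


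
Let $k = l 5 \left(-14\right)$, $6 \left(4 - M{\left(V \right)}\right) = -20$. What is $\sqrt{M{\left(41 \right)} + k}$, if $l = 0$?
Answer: $\frac{\sqrt{66}}{3} \approx 2.708$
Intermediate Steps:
$M{\left(V \right)} = \frac{22}{3}$ ($M{\left(V \right)} = 4 - - \frac{10}{3} = 4 + \frac{10}{3} = \frac{22}{3}$)
$k = 0$ ($k = 0 \cdot 5 \left(-14\right) = 0 \left(-14\right) = 0$)
$\sqrt{M{\left(41 \right)} + k} = \sqrt{\frac{22}{3} + 0} = \sqrt{\frac{22}{3}} = \frac{\sqrt{66}}{3}$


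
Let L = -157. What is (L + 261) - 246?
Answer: -142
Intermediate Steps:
(L + 261) - 246 = (-157 + 261) - 246 = 104 - 246 = -142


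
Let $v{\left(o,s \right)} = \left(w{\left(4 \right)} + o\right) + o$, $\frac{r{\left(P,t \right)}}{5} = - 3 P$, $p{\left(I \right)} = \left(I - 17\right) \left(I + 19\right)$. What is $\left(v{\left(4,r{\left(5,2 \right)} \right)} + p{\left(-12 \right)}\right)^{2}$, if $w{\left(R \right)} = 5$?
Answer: $36100$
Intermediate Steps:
$p{\left(I \right)} = \left(-17 + I\right) \left(19 + I\right)$
$r{\left(P,t \right)} = - 15 P$ ($r{\left(P,t \right)} = 5 \left(- 3 P\right) = - 15 P$)
$v{\left(o,s \right)} = 5 + 2 o$ ($v{\left(o,s \right)} = \left(5 + o\right) + o = 5 + 2 o$)
$\left(v{\left(4,r{\left(5,2 \right)} \right)} + p{\left(-12 \right)}\right)^{2} = \left(\left(5 + 2 \cdot 4\right) + \left(-323 + \left(-12\right)^{2} + 2 \left(-12\right)\right)\right)^{2} = \left(\left(5 + 8\right) - 203\right)^{2} = \left(13 - 203\right)^{2} = \left(-190\right)^{2} = 36100$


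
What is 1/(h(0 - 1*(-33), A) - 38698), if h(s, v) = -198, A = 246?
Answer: -1/38896 ≈ -2.5710e-5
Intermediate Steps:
1/(h(0 - 1*(-33), A) - 38698) = 1/(-198 - 38698) = 1/(-38896) = -1/38896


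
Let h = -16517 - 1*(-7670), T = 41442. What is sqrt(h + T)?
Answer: sqrt(32595) ≈ 180.54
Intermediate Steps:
h = -8847 (h = -16517 + 7670 = -8847)
sqrt(h + T) = sqrt(-8847 + 41442) = sqrt(32595)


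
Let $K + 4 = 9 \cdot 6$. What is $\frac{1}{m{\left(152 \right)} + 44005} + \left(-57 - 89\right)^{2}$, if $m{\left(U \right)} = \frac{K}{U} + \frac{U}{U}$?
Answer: $\frac{71290957072}{3344481} \approx 21316.0$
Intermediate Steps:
$K = 50$ ($K = -4 + 9 \cdot 6 = -4 + 54 = 50$)
$m{\left(U \right)} = 1 + \frac{50}{U}$ ($m{\left(U \right)} = \frac{50}{U} + \frac{U}{U} = \frac{50}{U} + 1 = 1 + \frac{50}{U}$)
$\frac{1}{m{\left(152 \right)} + 44005} + \left(-57 - 89\right)^{2} = \frac{1}{\frac{50 + 152}{152} + 44005} + \left(-57 - 89\right)^{2} = \frac{1}{\frac{1}{152} \cdot 202 + 44005} + \left(-146\right)^{2} = \frac{1}{\frac{101}{76} + 44005} + 21316 = \frac{1}{\frac{3344481}{76}} + 21316 = \frac{76}{3344481} + 21316 = \frac{71290957072}{3344481}$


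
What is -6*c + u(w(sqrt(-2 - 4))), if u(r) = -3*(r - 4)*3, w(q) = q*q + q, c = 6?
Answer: 54 - 9*I*sqrt(6) ≈ 54.0 - 22.045*I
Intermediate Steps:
w(q) = q + q**2 (w(q) = q**2 + q = q + q**2)
u(r) = 36 - 9*r (u(r) = -3*(-4 + r)*3 = (12 - 3*r)*3 = 36 - 9*r)
-6*c + u(w(sqrt(-2 - 4))) = -6*6 + (36 - 9*sqrt(-2 - 4)*(1 + sqrt(-2 - 4))) = -36 + (36 - 9*sqrt(-6)*(1 + sqrt(-6))) = -36 + (36 - 9*I*sqrt(6)*(1 + I*sqrt(6))) = -9*I*sqrt(6)*(1 + I*sqrt(6))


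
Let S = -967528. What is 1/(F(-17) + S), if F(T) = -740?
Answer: -1/968268 ≈ -1.0328e-6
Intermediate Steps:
1/(F(-17) + S) = 1/(-740 - 967528) = 1/(-968268) = -1/968268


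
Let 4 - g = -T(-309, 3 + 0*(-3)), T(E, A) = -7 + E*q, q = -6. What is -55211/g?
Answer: -55211/1851 ≈ -29.828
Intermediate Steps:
T(E, A) = -7 - 6*E (T(E, A) = -7 + E*(-6) = -7 - 6*E)
g = 1851 (g = 4 - (-1)*(-7 - 6*(-309)) = 4 - (-1)*(-7 + 1854) = 4 - (-1)*1847 = 4 - 1*(-1847) = 4 + 1847 = 1851)
-55211/g = -55211/1851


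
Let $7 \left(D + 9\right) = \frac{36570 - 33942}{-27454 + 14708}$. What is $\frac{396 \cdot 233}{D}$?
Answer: $- \frac{457351972}{44757} \approx -10219.0$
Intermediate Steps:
$D = - \frac{402813}{44611}$ ($D = -9 + \frac{\left(36570 - 33942\right) \frac{1}{-27454 + 14708}}{7} = -9 + \frac{2628 \frac{1}{-12746}}{7} = -9 + \frac{2628 \left(- \frac{1}{12746}\right)}{7} = -9 + \frac{1}{7} \left(- \frac{1314}{6373}\right) = -9 - \frac{1314}{44611} = - \frac{402813}{44611} \approx -9.0294$)
$\frac{396 \cdot 233}{D} = \frac{396 \cdot 233}{- \frac{402813}{44611}} = 92268 \left(- \frac{44611}{402813}\right) = - \frac{457351972}{44757}$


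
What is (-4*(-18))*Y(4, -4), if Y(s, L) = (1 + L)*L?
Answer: 864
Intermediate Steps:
Y(s, L) = L*(1 + L)
(-4*(-18))*Y(4, -4) = (-4*(-18))*(-4*(1 - 4)) = 72*(-4*(-3)) = 72*12 = 864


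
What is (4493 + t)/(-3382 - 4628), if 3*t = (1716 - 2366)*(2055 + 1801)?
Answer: 2492921/24030 ≈ 103.74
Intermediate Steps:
t = -2506400/3 (t = ((1716 - 2366)*(2055 + 1801))/3 = (-650*3856)/3 = (1/3)*(-2506400) = -2506400/3 ≈ -8.3547e+5)
(4493 + t)/(-3382 - 4628) = (4493 - 2506400/3)/(-3382 - 4628) = -2492921/3/(-8010) = -2492921/3*(-1/8010) = 2492921/24030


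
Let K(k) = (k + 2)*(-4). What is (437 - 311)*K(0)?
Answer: -1008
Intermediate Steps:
K(k) = -8 - 4*k (K(k) = (2 + k)*(-4) = -8 - 4*k)
(437 - 311)*K(0) = (437 - 311)*(-8 - 4*0) = 126*(-8 + 0) = 126*(-8) = -1008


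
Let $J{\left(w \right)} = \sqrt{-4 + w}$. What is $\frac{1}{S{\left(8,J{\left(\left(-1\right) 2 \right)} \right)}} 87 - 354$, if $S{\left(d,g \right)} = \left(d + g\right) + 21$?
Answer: $\frac{3 \left(- 118 \sqrt{6} + 3393 i\right)}{\sqrt{6} - 29 i} \approx -351.02 - 0.2516 i$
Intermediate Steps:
$S{\left(d,g \right)} = 21 + d + g$
$\frac{1}{S{\left(8,J{\left(\left(-1\right) 2 \right)} \right)}} 87 - 354 = \frac{1}{21 + 8 + \sqrt{-4 - 2}} \cdot 87 - 354 = \frac{1}{21 + 8 + \sqrt{-6}} \cdot 87 - 354 = \frac{1}{21 + 8 + i \sqrt{6}} \cdot 87 - 354 = \frac{1}{29 + i \sqrt{6}} \cdot 87 - 354 = \frac{87}{29 + i \sqrt{6}} - 354 = -354 + \frac{87}{29 + i \sqrt{6}}$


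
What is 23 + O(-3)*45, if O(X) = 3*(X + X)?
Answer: -787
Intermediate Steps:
O(X) = 6*X (O(X) = 3*(2*X) = 6*X)
23 + O(-3)*45 = 23 + (6*(-3))*45 = 23 - 18*45 = 23 - 810 = -787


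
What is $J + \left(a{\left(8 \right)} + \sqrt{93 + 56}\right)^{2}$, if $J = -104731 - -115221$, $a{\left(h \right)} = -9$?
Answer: $10720 - 18 \sqrt{149} \approx 10500.0$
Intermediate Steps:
$J = 10490$ ($J = -104731 + 115221 = 10490$)
$J + \left(a{\left(8 \right)} + \sqrt{93 + 56}\right)^{2} = 10490 + \left(-9 + \sqrt{93 + 56}\right)^{2} = 10490 + \left(-9 + \sqrt{149}\right)^{2}$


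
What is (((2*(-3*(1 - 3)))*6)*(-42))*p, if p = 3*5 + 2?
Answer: -51408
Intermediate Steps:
p = 17 (p = 15 + 2 = 17)
(((2*(-3*(1 - 3)))*6)*(-42))*p = (((2*(-3*(1 - 3)))*6)*(-42))*17 = (((2*(-3*(-2)))*6)*(-42))*17 = (((2*6)*6)*(-42))*17 = ((12*6)*(-42))*17 = (72*(-42))*17 = -3024*17 = -51408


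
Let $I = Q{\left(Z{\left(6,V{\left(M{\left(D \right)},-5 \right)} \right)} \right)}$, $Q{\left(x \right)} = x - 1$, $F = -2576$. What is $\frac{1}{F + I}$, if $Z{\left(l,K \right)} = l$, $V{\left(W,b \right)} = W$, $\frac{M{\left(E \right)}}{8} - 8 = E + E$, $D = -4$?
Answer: $- \frac{1}{2571} \approx -0.00038895$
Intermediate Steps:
$M{\left(E \right)} = 64 + 16 E$ ($M{\left(E \right)} = 64 + 8 \left(E + E\right) = 64 + 8 \cdot 2 E = 64 + 16 E$)
$Q{\left(x \right)} = -1 + x$ ($Q{\left(x \right)} = x - 1 = -1 + x$)
$I = 5$ ($I = -1 + 6 = 5$)
$\frac{1}{F + I} = \frac{1}{-2576 + 5} = \frac{1}{-2571} = - \frac{1}{2571}$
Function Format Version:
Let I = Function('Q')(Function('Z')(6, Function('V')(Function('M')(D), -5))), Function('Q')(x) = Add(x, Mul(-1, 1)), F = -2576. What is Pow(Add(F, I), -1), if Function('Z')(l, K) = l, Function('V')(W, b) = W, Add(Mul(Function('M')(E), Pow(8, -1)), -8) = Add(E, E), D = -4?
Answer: Rational(-1, 2571) ≈ -0.00038895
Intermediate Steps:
Function('M')(E) = Add(64, Mul(16, E)) (Function('M')(E) = Add(64, Mul(8, Add(E, E))) = Add(64, Mul(8, Mul(2, E))) = Add(64, Mul(16, E)))
Function('Q')(x) = Add(-1, x) (Function('Q')(x) = Add(x, -1) = Add(-1, x))
I = 5 (I = Add(-1, 6) = 5)
Pow(Add(F, I), -1) = Pow(Add(-2576, 5), -1) = Pow(-2571, -1) = Rational(-1, 2571)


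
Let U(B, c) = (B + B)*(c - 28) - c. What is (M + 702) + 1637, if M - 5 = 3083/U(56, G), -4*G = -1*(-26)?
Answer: 18077794/7715 ≈ 2343.2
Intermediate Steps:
G = -13/2 (G = -(-1)*(-26)/4 = -¼*26 = -13/2 ≈ -6.5000)
U(B, c) = -c + 2*B*(-28 + c) (U(B, c) = (2*B)*(-28 + c) - c = 2*B*(-28 + c) - c = -c + 2*B*(-28 + c))
M = 32409/7715 (M = 5 + 3083/(-1*(-13/2) - 56*56 + 2*56*(-13/2)) = 5 + 3083/(13/2 - 3136 - 728) = 5 + 3083/(-7715/2) = 5 + 3083*(-2/7715) = 5 - 6166/7715 = 32409/7715 ≈ 4.2008)
(M + 702) + 1637 = (32409/7715 + 702) + 1637 = 5448339/7715 + 1637 = 18077794/7715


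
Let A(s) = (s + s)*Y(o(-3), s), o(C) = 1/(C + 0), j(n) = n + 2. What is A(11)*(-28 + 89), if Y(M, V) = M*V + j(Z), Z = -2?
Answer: -14762/3 ≈ -4920.7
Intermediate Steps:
j(n) = 2 + n
o(C) = 1/C
Y(M, V) = M*V (Y(M, V) = M*V + (2 - 2) = M*V + 0 = M*V)
A(s) = -2*s**2/3 (A(s) = (s + s)*(s/(-3)) = (2*s)*(-s/3) = -2*s**2/3)
A(11)*(-28 + 89) = (-2/3*11**2)*(-28 + 89) = -2/3*121*61 = -242/3*61 = -14762/3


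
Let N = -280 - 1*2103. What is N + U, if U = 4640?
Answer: 2257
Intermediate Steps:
N = -2383 (N = -280 - 2103 = -2383)
N + U = -2383 + 4640 = 2257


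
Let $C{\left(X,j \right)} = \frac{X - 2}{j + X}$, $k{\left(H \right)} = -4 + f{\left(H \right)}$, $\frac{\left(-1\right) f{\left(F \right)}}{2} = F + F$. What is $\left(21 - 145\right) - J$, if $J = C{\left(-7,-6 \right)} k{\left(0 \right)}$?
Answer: $- \frac{1576}{13} \approx -121.23$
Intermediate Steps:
$f{\left(F \right)} = - 4 F$ ($f{\left(F \right)} = - 2 \left(F + F\right) = - 2 \cdot 2 F = - 4 F$)
$k{\left(H \right)} = -4 - 4 H$
$C{\left(X,j \right)} = \frac{-2 + X}{X + j}$
$J = - \frac{36}{13}$ ($J = \frac{-2 - 7}{-7 - 6} \left(-4 - 0\right) = \frac{1}{-13} \left(-9\right) \left(-4 + 0\right) = \left(- \frac{1}{13}\right) \left(-9\right) \left(-4\right) = \frac{9}{13} \left(-4\right) = - \frac{36}{13} \approx -2.7692$)
$\left(21 - 145\right) - J = \left(21 - 145\right) - - \frac{36}{13} = \left(21 - 145\right) + \frac{36}{13} = -124 + \frac{36}{13} = - \frac{1576}{13}$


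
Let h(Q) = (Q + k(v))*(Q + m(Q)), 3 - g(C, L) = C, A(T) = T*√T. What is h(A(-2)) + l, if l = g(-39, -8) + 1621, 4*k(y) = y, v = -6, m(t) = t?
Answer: 1647 + 6*I*√2 ≈ 1647.0 + 8.4853*I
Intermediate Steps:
A(T) = T^(3/2)
g(C, L) = 3 - C
k(y) = y/4
l = 1663 (l = (3 - 1*(-39)) + 1621 = (3 + 39) + 1621 = 42 + 1621 = 1663)
h(Q) = 2*Q*(-3/2 + Q) (h(Q) = (Q + (¼)*(-6))*(Q + Q) = (Q - 3/2)*(2*Q) = (-3/2 + Q)*(2*Q) = 2*Q*(-3/2 + Q))
h(A(-2)) + l = (-2)^(3/2)*(-3 + 2*(-2)^(3/2)) + 1663 = (-2*I*√2)*(-3 + 2*(-2*I*√2)) + 1663 = (-2*I*√2)*(-3 - 4*I*√2) + 1663 = -2*I*√2*(-3 - 4*I*√2) + 1663 = 1663 - 2*I*√2*(-3 - 4*I*√2)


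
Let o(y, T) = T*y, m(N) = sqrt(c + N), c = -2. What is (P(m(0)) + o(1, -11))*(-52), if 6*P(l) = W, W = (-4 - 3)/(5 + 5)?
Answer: 8671/15 ≈ 578.07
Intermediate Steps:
m(N) = sqrt(-2 + N)
W = -7/10 ≈ -0.70000
P(l) = -7/60 (P(l) = (1/6)*(-7/10) = -7/60)
(P(m(0)) + o(1, -11))*(-52) = (-7/60 - 11*1)*(-52) = (-7/60 - 11)*(-52) = -667/60*(-52) = 8671/15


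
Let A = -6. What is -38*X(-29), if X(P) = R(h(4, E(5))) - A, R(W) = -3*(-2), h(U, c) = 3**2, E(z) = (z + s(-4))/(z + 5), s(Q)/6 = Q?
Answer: -456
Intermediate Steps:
s(Q) = 6*Q
E(z) = (-24 + z)/(5 + z) (E(z) = (z + 6*(-4))/(z + 5) = (z - 24)/(5 + z) = (-24 + z)/(5 + z))
h(U, c) = 9
R(W) = 6
X(P) = 12 (X(P) = 6 - 1*(-6) = 6 + 6 = 12)
-38*X(-29) = -38*12 = -456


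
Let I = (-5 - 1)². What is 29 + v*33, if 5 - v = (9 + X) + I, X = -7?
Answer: -1060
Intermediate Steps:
I = 36 (I = (-6)² = 36)
v = -33 (v = 5 - ((9 - 7) + 36) = 5 - (2 + 36) = 5 - 1*38 = 5 - 38 = -33)
29 + v*33 = 29 - 33*33 = 29 - 1089 = -1060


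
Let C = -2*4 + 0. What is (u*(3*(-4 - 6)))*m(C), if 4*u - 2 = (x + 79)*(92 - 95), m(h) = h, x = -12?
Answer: -11940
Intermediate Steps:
C = -8 (C = -8 + 0 = -8)
u = -199/4 (u = ½ + ((-12 + 79)*(92 - 95))/4 = ½ + (67*(-3))/4 = ½ + (¼)*(-201) = ½ - 201/4 = -199/4 ≈ -49.750)
(u*(3*(-4 - 6)))*m(C) = -597*(-4 - 6)/4*(-8) = -597*(-10)/4*(-8) = -199/4*(-30)*(-8) = (2985/2)*(-8) = -11940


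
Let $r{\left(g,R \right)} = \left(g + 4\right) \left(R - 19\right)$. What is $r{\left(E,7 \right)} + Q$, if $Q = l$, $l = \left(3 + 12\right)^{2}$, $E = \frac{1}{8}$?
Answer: $\frac{351}{2} \approx 175.5$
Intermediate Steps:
$E = \frac{1}{8} \approx 0.125$
$r{\left(g,R \right)} = \left(-19 + R\right) \left(4 + g\right)$ ($r{\left(g,R \right)} = \left(4 + g\right) \left(-19 + R\right) = \left(-19 + R\right) \left(4 + g\right)$)
$l = 225$ ($l = 15^{2} = 225$)
$Q = 225$
$r{\left(E,7 \right)} + Q = \left(-76 - \frac{19}{8} + 4 \cdot 7 + 7 \cdot \frac{1}{8}\right) + 225 = \left(-76 - \frac{19}{8} + 28 + \frac{7}{8}\right) + 225 = - \frac{99}{2} + 225 = \frac{351}{2}$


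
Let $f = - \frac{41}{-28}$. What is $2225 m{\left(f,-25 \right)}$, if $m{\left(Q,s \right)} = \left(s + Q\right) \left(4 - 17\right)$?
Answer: $\frac{19061575}{28} \approx 6.8077 \cdot 10^{5}$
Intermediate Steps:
$f = \frac{41}{28}$ ($f = \left(-41\right) \left(- \frac{1}{28}\right) = \frac{41}{28} \approx 1.4643$)
$m{\left(Q,s \right)} = - 13 Q - 13 s$ ($m{\left(Q,s \right)} = \left(Q + s\right) \left(-13\right) = - 13 Q - 13 s$)
$2225 m{\left(f,-25 \right)} = 2225 \left(\left(-13\right) \frac{41}{28} - -325\right) = 2225 \left(- \frac{533}{28} + 325\right) = 2225 \cdot \frac{8567}{28} = \frac{19061575}{28}$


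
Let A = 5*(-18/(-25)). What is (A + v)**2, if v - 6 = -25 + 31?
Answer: 6084/25 ≈ 243.36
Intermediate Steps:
v = 12 (v = 6 + (-25 + 31) = 6 + 6 = 12)
A = 18/5 (A = 5*(-18*(-1/25)) = 5*(18/25) = 18/5 ≈ 3.6000)
(A + v)**2 = (18/5 + 12)**2 = (78/5)**2 = 6084/25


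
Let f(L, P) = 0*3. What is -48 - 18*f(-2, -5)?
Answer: -48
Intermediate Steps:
f(L, P) = 0
-48 - 18*f(-2, -5) = -48 - 18*0 = -48 + 0 = -48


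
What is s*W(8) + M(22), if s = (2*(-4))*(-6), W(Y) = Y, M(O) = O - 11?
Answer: 395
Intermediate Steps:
M(O) = -11 + O
s = 48 (s = -8*(-6) = 48)
s*W(8) + M(22) = 48*8 + (-11 + 22) = 384 + 11 = 395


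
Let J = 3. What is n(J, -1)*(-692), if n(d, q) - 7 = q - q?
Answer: -4844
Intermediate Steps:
n(d, q) = 7 (n(d, q) = 7 + (q - q) = 7 + 0 = 7)
n(J, -1)*(-692) = 7*(-692) = -4844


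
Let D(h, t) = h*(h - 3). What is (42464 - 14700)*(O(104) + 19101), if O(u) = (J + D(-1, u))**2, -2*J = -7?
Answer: 531881889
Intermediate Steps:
J = 7/2 (J = -1/2*(-7) = 7/2 ≈ 3.5000)
D(h, t) = h*(-3 + h)
O(u) = 225/4 (O(u) = (7/2 - (-3 - 1))**2 = (7/2 - 1*(-4))**2 = (7/2 + 4)**2 = (15/2)**2 = 225/4)
(42464 - 14700)*(O(104) + 19101) = (42464 - 14700)*(225/4 + 19101) = 27764*(76629/4) = 531881889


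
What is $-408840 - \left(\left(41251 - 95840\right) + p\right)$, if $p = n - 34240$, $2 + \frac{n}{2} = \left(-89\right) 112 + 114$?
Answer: $-300299$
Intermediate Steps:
$n = -19712$ ($n = -4 + 2 \left(\left(-89\right) 112 + 114\right) = -4 + 2 \left(-9968 + 114\right) = -4 + 2 \left(-9854\right) = -4 - 19708 = -19712$)
$p = -53952$ ($p = -19712 - 34240 = -53952$)
$-408840 - \left(\left(41251 - 95840\right) + p\right) = -408840 - \left(\left(41251 - 95840\right) - 53952\right) = -408840 - \left(-54589 - 53952\right) = -408840 - -108541 = -408840 + 108541 = -300299$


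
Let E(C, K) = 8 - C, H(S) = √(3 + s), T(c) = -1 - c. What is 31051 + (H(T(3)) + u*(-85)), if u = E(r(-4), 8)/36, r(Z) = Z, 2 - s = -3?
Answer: 93068/3 + 2*√2 ≈ 31026.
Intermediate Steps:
s = 5 (s = 2 - 1*(-3) = 2 + 3 = 5)
H(S) = 2*√2 (H(S) = √(3 + 5) = √8 = 2*√2)
u = ⅓ (u = (8 - 1*(-4))/36 = (8 + 4)*(1/36) = 12*(1/36) = ⅓ ≈ 0.33333)
31051 + (H(T(3)) + u*(-85)) = 31051 + (2*√2 + (⅓)*(-85)) = 31051 + (2*√2 - 85/3) = 31051 + (-85/3 + 2*√2) = 93068/3 + 2*√2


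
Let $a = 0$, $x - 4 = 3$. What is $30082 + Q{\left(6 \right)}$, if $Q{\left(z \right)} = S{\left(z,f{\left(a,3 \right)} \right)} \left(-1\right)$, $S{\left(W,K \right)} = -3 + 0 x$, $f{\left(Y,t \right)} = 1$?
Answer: $30085$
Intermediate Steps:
$x = 7$ ($x = 4 + 3 = 7$)
$S{\left(W,K \right)} = -3$ ($S{\left(W,K \right)} = -3 + 0 \cdot 7 = -3 + 0 = -3$)
$Q{\left(z \right)} = 3$ ($Q{\left(z \right)} = \left(-3\right) \left(-1\right) = 3$)
$30082 + Q{\left(6 \right)} = 30082 + 3 = 30085$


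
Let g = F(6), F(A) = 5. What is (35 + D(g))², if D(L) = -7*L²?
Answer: 19600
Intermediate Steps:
g = 5
(35 + D(g))² = (35 - 7*5²)² = (35 - 7*25)² = (35 - 175)² = (-140)² = 19600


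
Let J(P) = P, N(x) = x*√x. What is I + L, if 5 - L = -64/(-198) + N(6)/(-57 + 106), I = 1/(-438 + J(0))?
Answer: 67565/14454 - 6*√6/49 ≈ 4.3745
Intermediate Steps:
N(x) = x^(3/2)
I = -1/438 (I = 1/(-438 + 0) = 1/(-438) = -1/438 ≈ -0.0022831)
L = 463/99 - 6*√6/49 (L = 5 - (-64/(-198) + 6^(3/2)/(-57 + 106)) = 5 - (-64*(-1/198) + (6*√6)/49) = 5 - (32/99 + (6*√6)*(1/49)) = 5 - (32/99 + 6*√6/49) = 5 + (-32/99 - 6*√6/49) = 463/99 - 6*√6/49 ≈ 4.3768)
I + L = -1/438 + (463/99 - 6*√6/49) = 67565/14454 - 6*√6/49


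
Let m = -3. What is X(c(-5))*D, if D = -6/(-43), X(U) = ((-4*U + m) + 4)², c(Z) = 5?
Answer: 2166/43 ≈ 50.372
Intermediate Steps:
X(U) = (1 - 4*U)² (X(U) = ((-4*U - 3) + 4)² = ((-3 - 4*U) + 4)² = (1 - 4*U)²)
D = 6/43 (D = -6*(-1/43) = 6/43 ≈ 0.13953)
X(c(-5))*D = (-1 + 4*5)²*(6/43) = (-1 + 20)²*(6/43) = 19²*(6/43) = 361*(6/43) = 2166/43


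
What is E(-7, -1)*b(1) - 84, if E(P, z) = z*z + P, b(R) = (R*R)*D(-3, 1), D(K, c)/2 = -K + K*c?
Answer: -84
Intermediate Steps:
D(K, c) = -2*K + 2*K*c (D(K, c) = 2*(-K + K*c) = -2*K + 2*K*c)
b(R) = 0 (b(R) = (R*R)*(2*(-3)*(-1 + 1)) = R²*(2*(-3)*0) = R²*0 = 0)
E(P, z) = P + z² (E(P, z) = z² + P = P + z²)
E(-7, -1)*b(1) - 84 = (-7 + (-1)²)*0 - 84 = (-7 + 1)*0 - 84 = -6*0 - 84 = 0 - 84 = -84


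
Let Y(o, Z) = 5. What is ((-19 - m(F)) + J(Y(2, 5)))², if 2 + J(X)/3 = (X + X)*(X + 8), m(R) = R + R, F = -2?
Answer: 136161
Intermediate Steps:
m(R) = 2*R
J(X) = -6 + 6*X*(8 + X) (J(X) = -6 + 3*((X + X)*(X + 8)) = -6 + 3*((2*X)*(8 + X)) = -6 + 3*(2*X*(8 + X)) = -6 + 6*X*(8 + X))
((-19 - m(F)) + J(Y(2, 5)))² = ((-19 - 2*(-2)) + (-6 + 6*5² + 48*5))² = ((-19 - 1*(-4)) + (-6 + 6*25 + 240))² = ((-19 + 4) + (-6 + 150 + 240))² = (-15 + 384)² = 369² = 136161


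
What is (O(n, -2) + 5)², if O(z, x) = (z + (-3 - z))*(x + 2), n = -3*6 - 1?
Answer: 25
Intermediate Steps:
n = -19 (n = -18 - 1 = -19)
O(z, x) = -6 - 3*x (O(z, x) = -3*(2 + x) = -6 - 3*x)
(O(n, -2) + 5)² = ((-6 - 3*(-2)) + 5)² = ((-6 + 6) + 5)² = (0 + 5)² = 5² = 25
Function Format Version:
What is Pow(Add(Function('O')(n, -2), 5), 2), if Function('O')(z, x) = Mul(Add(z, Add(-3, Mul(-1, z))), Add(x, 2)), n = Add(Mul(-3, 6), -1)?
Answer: 25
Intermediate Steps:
n = -19 (n = Add(-18, -1) = -19)
Function('O')(z, x) = Add(-6, Mul(-3, x)) (Function('O')(z, x) = Mul(-3, Add(2, x)) = Add(-6, Mul(-3, x)))
Pow(Add(Function('O')(n, -2), 5), 2) = Pow(Add(Add(-6, Mul(-3, -2)), 5), 2) = Pow(Add(Add(-6, 6), 5), 2) = Pow(Add(0, 5), 2) = Pow(5, 2) = 25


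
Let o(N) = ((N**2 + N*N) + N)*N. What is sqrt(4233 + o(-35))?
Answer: 2*I*sqrt(20073) ≈ 283.36*I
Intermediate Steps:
o(N) = N*(N + 2*N**2) (o(N) = ((N**2 + N**2) + N)*N = (2*N**2 + N)*N = (N + 2*N**2)*N = N*(N + 2*N**2))
sqrt(4233 + o(-35)) = sqrt(4233 + (-35)**2*(1 + 2*(-35))) = sqrt(4233 + 1225*(1 - 70)) = sqrt(4233 + 1225*(-69)) = sqrt(4233 - 84525) = sqrt(-80292) = 2*I*sqrt(20073)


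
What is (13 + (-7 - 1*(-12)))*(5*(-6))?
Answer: -540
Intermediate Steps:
(13 + (-7 - 1*(-12)))*(5*(-6)) = (13 + (-7 + 12))*(-30) = (13 + 5)*(-30) = 18*(-30) = -540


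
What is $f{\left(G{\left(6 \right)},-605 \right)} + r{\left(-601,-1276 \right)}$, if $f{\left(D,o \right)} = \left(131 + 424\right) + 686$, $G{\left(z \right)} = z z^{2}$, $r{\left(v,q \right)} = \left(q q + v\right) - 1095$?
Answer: $1627721$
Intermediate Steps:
$r{\left(v,q \right)} = -1095 + v + q^{2}$ ($r{\left(v,q \right)} = \left(q^{2} + v\right) - 1095 = \left(v + q^{2}\right) - 1095 = -1095 + v + q^{2}$)
$G{\left(z \right)} = z^{3}$
$f{\left(D,o \right)} = 1241$ ($f{\left(D,o \right)} = 555 + 686 = 1241$)
$f{\left(G{\left(6 \right)},-605 \right)} + r{\left(-601,-1276 \right)} = 1241 - \left(1696 - 1628176\right) = 1241 - -1626480 = 1241 + 1626480 = 1627721$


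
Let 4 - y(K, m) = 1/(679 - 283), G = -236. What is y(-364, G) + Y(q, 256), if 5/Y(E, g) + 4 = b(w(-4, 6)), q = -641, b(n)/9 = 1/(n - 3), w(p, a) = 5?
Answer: 5543/396 ≈ 13.997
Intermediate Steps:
b(n) = 9/(-3 + n) (b(n) = 9/(n - 3) = 9/(-3 + n))
y(K, m) = 1583/396 (y(K, m) = 4 - 1/(679 - 283) = 4 - 1/396 = 1583/396)
Y(E, g) = 10 (Y(E, g) = 5/(-4 + 9/(-3 + 5)) = 5/(-4 + 9/2) = 5/(½) = 5*2 = 10)
y(-364, G) + Y(q, 256) = 1583/396 + 10 = 5543/396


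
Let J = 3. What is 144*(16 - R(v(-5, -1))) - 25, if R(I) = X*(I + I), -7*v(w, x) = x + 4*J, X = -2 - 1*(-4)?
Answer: 22289/7 ≈ 3184.1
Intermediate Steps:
X = 2 (X = -2 + 4 = 2)
v(w, x) = -12/7 - x/7 (v(w, x) = -(x + 4*3)/7 = -(x + 12)/7 = -(12 + x)/7 = -12/7 - x/7)
R(I) = 4*I (R(I) = 2*(I + I) = 2*(2*I) = 4*I)
144*(16 - R(v(-5, -1))) - 25 = 144*(16 - 4*(-12/7 - 1/7*(-1))) - 25 = 144*(16 - 4*(-12/7 + 1/7)) - 25 = 144*(16 - 4*(-11)/7) - 25 = 144*(16 - 1*(-44/7)) - 25 = 144*(16 + 44/7) - 25 = 144*(156/7) - 25 = 22464/7 - 25 = 22289/7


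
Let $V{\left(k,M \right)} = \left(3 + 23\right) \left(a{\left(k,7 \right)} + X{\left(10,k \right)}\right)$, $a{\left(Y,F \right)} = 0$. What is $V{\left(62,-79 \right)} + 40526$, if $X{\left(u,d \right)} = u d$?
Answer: $56646$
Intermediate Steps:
$X{\left(u,d \right)} = d u$
$V{\left(k,M \right)} = 260 k$ ($V{\left(k,M \right)} = \left(3 + 23\right) \left(0 + k 10\right) = 26 \left(0 + 10 k\right) = 26 \cdot 10 k = 260 k$)
$V{\left(62,-79 \right)} + 40526 = 260 \cdot 62 + 40526 = 16120 + 40526 = 56646$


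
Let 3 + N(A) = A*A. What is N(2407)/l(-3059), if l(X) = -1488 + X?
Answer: -5793646/4547 ≈ -1274.2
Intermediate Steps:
N(A) = -3 + A² (N(A) = -3 + A*A = -3 + A²)
N(2407)/l(-3059) = (-3 + 2407²)/(-1488 - 3059) = (-3 + 5793649)/(-4547) = 5793646*(-1/4547) = -5793646/4547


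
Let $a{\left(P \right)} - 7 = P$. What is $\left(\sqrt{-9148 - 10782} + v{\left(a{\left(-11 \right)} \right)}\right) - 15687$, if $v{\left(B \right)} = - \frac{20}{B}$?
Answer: $-15682 + i \sqrt{19930} \approx -15682.0 + 141.17 i$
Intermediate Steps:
$a{\left(P \right)} = 7 + P$
$\left(\sqrt{-9148 - 10782} + v{\left(a{\left(-11 \right)} \right)}\right) - 15687 = \left(\sqrt{-9148 - 10782} - \frac{20}{7 - 11}\right) - 15687 = \left(\sqrt{-19930} - \frac{20}{-4}\right) - 15687 = \left(i \sqrt{19930} - -5\right) - 15687 = \left(i \sqrt{19930} + 5\right) - 15687 = \left(5 + i \sqrt{19930}\right) - 15687 = -15682 + i \sqrt{19930}$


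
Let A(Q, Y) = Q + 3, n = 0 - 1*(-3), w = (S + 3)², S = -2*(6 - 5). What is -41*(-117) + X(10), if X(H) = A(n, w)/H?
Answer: 23988/5 ≈ 4797.6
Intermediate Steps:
S = -2 (S = -2*1 = -2)
w = 1 (w = (-2 + 3)² = 1² = 1)
n = 3 (n = 0 + 3 = 3)
A(Q, Y) = 3 + Q
X(H) = 6/H (X(H) = (3 + 3)/H = 6/H)
-41*(-117) + X(10) = -41*(-117) + 6/10 = 4797 + 6*(⅒) = 4797 + ⅗ = 23988/5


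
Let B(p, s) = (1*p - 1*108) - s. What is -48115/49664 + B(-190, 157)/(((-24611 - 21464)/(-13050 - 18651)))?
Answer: -15274061/48640 ≈ -314.02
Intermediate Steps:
B(p, s) = -108 + p - s (B(p, s) = (p - 108) - s = (-108 + p) - s = -108 + p - s)
-48115/49664 + B(-190, 157)/(((-24611 - 21464)/(-13050 - 18651))) = -48115/49664 + (-108 - 190 - 1*157)/(((-24611 - 21464)/(-13050 - 18651))) = -48115*1/49664 + (-108 - 190 - 157)/((-46075/(-31701))) = -48115/49664 - 455/((-46075*(-1/31701))) = -48115/49664 - 455/46075/31701 = -48115/49664 - 455*31701/46075 = -48115/49664 - 2884791/9215 = -15274061/48640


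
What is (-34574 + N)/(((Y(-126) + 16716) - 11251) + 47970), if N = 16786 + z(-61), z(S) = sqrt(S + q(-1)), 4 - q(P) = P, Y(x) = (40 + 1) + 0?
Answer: -4447/13369 + I*sqrt(14)/26738 ≈ -0.33264 + 0.00013994*I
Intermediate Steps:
Y(x) = 41 (Y(x) = 41 + 0 = 41)
q(P) = 4 - P
z(S) = sqrt(5 + S) (z(S) = sqrt(S + (4 - 1*(-1))) = sqrt(S + (4 + 1)) = sqrt(S + 5) = sqrt(5 + S))
N = 16786 + 2*I*sqrt(14) (N = 16786 + sqrt(5 - 61) = 16786 + sqrt(-56) = 16786 + 2*I*sqrt(14) ≈ 16786.0 + 7.4833*I)
(-34574 + N)/(((Y(-126) + 16716) - 11251) + 47970) = (-34574 + (16786 + 2*I*sqrt(14)))/(((41 + 16716) - 11251) + 47970) = (-17788 + 2*I*sqrt(14))/((16757 - 11251) + 47970) = (-17788 + 2*I*sqrt(14))/(5506 + 47970) = (-17788 + 2*I*sqrt(14))/53476 = (-17788 + 2*I*sqrt(14))*(1/53476) = -4447/13369 + I*sqrt(14)/26738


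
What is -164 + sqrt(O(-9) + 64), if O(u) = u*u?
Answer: -164 + sqrt(145) ≈ -151.96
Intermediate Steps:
O(u) = u**2
-164 + sqrt(O(-9) + 64) = -164 + sqrt((-9)**2 + 64) = -164 + sqrt(81 + 64) = -164 + sqrt(145)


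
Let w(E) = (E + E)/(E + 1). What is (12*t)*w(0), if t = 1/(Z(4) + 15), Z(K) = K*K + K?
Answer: 0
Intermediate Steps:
Z(K) = K + K² (Z(K) = K² + K = K + K²)
t = 1/35 (t = 1/(4*(1 + 4) + 15) = 1/(4*5 + 15) = 1/(20 + 15) = 1/35 ≈ 0.028571)
w(E) = 2*E/(1 + E) (w(E) = (2*E)/(1 + E) = 2*E/(1 + E))
(12*t)*w(0) = (12*(1/35))*(2*0/(1 + 0)) = 12*(2*0/1)/35 = 12*(2*0*1)/35 = (12/35)*0 = 0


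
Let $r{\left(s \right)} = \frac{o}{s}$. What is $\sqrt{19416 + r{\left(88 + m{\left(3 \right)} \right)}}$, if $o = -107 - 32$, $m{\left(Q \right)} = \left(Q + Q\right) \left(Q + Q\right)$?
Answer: $\frac{\sqrt{74630795}}{62} \approx 139.34$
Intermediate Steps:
$m{\left(Q \right)} = 4 Q^{2}$ ($m{\left(Q \right)} = 2 Q 2 Q = 4 Q^{2}$)
$o = -139$ ($o = -107 - 32 = -139$)
$r{\left(s \right)} = - \frac{139}{s}$
$\sqrt{19416 + r{\left(88 + m{\left(3 \right)} \right)}} = \sqrt{19416 - \frac{139}{88 + 4 \cdot 3^{2}}} = \sqrt{19416 - \frac{139}{88 + 4 \cdot 9}} = \sqrt{19416 - \frac{139}{88 + 36}} = \sqrt{19416 - \frac{139}{124}} = \sqrt{\frac{2407445}{124}} = \frac{\sqrt{74630795}}{62}$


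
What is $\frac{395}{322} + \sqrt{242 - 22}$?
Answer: $\frac{395}{322} + 2 \sqrt{55} \approx 16.059$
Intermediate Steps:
$\frac{395}{322} + \sqrt{242 - 22} = 395 \cdot \frac{1}{322} + \sqrt{220} = \frac{395}{322} + 2 \sqrt{55}$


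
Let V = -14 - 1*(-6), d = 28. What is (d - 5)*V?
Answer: -184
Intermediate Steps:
V = -8 (V = -14 + 6 = -8)
(d - 5)*V = (28 - 5)*(-8) = 23*(-8) = -184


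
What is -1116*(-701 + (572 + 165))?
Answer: -40176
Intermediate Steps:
-1116*(-701 + (572 + 165)) = -1116*(-701 + 737) = -1116*36 = -40176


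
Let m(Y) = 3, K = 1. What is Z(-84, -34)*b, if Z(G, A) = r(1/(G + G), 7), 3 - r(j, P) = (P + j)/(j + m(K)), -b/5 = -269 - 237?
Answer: 845020/503 ≈ 1680.0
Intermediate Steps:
b = 2530 (b = -5*(-269 - 237) = -5*(-506) = 2530)
r(j, P) = 3 - (P + j)/(3 + j) (r(j, P) = 3 - (P + j)/(j + 3) = 3 - (P + j)/(3 + j))
Z(G, A) = (2 + 1/G)/(3 + 1/(2*G)) (Z(G, A) = (9 - 1*7 + 2/(G + G))/(3 + 1/(G + G)) = (9 - 7 + 2/((2*G)))/(3 + 1/(2*G)) = (9 - 7 + 2*(1/(2*G)))/(3 + 1/(2*G)) = (9 - 7 + 1/G)/(3 + 1/(2*G)) = (2 + 1/G)/(3 + 1/(2*G)))
Z(-84, -34)*b = (2*(1 + 2*(-84))/(1 + 6*(-84)))*2530 = (2*(1 - 168)/(1 - 504))*2530 = (2*(-167)/(-503))*2530 = (2*(-1/503)*(-167))*2530 = (334/503)*2530 = 845020/503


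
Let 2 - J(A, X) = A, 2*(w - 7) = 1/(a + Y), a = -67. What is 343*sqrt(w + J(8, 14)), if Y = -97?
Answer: 343*sqrt(26814)/164 ≈ 342.48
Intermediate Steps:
w = 2295/328 (w = 7 + 1/(2*(-67 - 97)) = 7 + (1/2)/(-164) = 7 + (1/2)*(-1/164) = 7 - 1/328 = 2295/328 ≈ 6.9969)
J(A, X) = 2 - A
343*sqrt(w + J(8, 14)) = 343*sqrt(2295/328 + (2 - 1*8)) = 343*sqrt(2295/328 + (2 - 8)) = 343*sqrt(2295/328 - 6) = 343*sqrt(327/328) = 343*(sqrt(26814)/164) = 343*sqrt(26814)/164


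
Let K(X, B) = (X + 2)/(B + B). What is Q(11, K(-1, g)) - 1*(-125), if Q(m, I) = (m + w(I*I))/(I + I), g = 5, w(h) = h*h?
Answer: 360001/2000 ≈ 180.00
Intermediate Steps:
w(h) = h**2
K(X, B) = (2 + X)/(2*B) (K(X, B) = (2 + X)/((2*B)) = (2 + X)*(1/(2*B)) = (2 + X)/(2*B))
Q(m, I) = (m + I**4)/(2*I) (Q(m, I) = (m + (I*I)**2)/(I + I) = (m + (I**2)**2)/((2*I)) = (m + I**4)*(1/(2*I)) = (m + I**4)/(2*I))
Q(11, K(-1, g)) - 1*(-125) = (11 + ((1/2)*(2 - 1)/5)**4)/(2*(((1/2)*(2 - 1)/5))) - 1*(-125) = (11 + ((1/2)*(1/5)*1)**4)/(2*(((1/2)*(1/5)*1))) + 125 = (11 + (1/10)**4)/(2*(1/10)) + 125 = (1/2)*10*(11 + 1/10000) + 125 = (1/2)*10*(110001/10000) + 125 = 110001/2000 + 125 = 360001/2000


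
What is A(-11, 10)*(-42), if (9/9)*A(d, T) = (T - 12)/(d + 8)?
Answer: -28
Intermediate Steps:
A(d, T) = (-12 + T)/(8 + d) (A(d, T) = (T - 12)/(d + 8) = (-12 + T)/(8 + d))
A(-11, 10)*(-42) = ((-12 + 10)/(8 - 11))*(-42) = (-2/(-3))*(-42) = -1/3*(-2)*(-42) = (2/3)*(-42) = -28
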